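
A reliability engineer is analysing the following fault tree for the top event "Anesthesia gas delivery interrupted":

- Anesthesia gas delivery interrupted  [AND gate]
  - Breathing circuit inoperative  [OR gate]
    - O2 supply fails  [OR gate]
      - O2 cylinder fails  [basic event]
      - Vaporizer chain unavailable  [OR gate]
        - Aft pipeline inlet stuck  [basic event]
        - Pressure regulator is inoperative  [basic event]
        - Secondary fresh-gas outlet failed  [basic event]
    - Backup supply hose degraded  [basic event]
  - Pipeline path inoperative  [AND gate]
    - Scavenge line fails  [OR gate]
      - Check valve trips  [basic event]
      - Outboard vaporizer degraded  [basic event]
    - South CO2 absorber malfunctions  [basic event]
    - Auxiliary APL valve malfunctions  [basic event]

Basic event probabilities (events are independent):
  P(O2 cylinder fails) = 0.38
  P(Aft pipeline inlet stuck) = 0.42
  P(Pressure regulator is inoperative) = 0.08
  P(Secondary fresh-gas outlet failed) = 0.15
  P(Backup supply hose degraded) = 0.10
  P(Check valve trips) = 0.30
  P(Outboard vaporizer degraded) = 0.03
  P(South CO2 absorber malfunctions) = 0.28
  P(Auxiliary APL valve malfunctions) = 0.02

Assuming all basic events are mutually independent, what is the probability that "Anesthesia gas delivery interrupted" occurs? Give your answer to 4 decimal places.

P(Vaporizer chain unavailable) [OR] = 1 − (1−0.42) × (1−0.08) × (1−0.15) = 0.546440
P(O2 supply fails) [OR] = 1 − (1−0.38) × (1−0.546440) = 0.718793
P(Breathing circuit inoperative) [OR] = 1 − (1−0.718793) × (1−0.10) = 0.746914
P(Scavenge line fails) [OR] = 1 − (1−0.30) × (1−0.03) = 0.321000
P(Pipeline path inoperative) [AND] = 0.321000 × 0.28 × 0.02 = 0.001798
P(Anesthesia gas delivery interrupted) [AND] = 0.746914 × 0.001798 = 0.001343
Rounded to 4 decimal places: P(Anesthesia gas delivery interrupted) ≈ 0.0013.

0.0013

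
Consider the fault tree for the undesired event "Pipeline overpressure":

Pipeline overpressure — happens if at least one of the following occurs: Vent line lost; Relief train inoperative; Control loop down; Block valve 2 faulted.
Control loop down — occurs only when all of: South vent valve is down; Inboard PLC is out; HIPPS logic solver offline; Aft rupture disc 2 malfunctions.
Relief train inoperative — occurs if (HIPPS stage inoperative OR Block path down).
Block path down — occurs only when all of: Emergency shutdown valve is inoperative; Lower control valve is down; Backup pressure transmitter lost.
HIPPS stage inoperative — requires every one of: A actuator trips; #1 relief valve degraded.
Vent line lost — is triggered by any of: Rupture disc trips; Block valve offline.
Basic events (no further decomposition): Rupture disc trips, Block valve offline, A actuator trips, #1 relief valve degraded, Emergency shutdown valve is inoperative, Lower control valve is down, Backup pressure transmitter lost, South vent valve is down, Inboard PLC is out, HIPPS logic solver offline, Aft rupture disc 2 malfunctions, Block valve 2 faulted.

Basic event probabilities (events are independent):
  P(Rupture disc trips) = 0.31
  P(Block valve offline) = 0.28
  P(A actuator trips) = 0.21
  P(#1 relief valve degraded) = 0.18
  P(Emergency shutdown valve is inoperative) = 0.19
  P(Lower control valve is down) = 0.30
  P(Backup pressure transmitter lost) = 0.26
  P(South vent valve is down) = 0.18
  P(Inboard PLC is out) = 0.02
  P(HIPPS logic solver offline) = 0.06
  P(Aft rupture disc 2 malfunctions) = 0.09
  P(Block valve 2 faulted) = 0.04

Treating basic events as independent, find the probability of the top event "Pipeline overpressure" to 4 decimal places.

P(Vent line lost) [OR] = 1 − (1−0.31) × (1−0.28) = 0.503200
P(HIPPS stage inoperative) [AND] = 0.21 × 0.18 = 0.037800
P(Block path down) [AND] = 0.19 × 0.30 × 0.26 = 0.014820
P(Relief train inoperative) [OR] = 1 − (1−0.037800) × (1−0.014820) = 0.052060
P(Control loop down) [AND] = 0.18 × 0.02 × 0.06 × 0.09 = 0.000019
P(Pipeline overpressure) [OR] = 1 − (1−0.503200) × (1−0.052060) × (1−0.000019) × (1−0.04) = 0.547909
Rounded to 4 decimal places: P(Pipeline overpressure) ≈ 0.5479.

0.5479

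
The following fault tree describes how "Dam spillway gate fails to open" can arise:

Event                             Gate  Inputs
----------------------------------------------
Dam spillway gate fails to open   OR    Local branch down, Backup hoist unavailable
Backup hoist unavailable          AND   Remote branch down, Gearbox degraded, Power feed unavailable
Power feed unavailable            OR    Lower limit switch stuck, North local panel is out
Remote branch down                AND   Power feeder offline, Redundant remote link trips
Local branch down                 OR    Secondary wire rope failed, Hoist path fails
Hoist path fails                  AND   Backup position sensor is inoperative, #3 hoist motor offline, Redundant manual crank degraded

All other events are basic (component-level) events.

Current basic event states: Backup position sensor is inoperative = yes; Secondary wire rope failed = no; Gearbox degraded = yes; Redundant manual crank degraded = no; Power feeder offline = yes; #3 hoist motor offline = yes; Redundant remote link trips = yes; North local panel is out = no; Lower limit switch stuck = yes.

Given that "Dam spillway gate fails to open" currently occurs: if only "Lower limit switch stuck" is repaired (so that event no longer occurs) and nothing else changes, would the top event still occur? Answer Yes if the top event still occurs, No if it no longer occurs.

Counterfactual: set "Lower limit switch stuck" to not occurred.
Hoist path fails [AND]: Backup position sensor is inoperative=occurs, #3 hoist motor offline=occurs, Redundant manual crank degraded=not → not all inputs occur → does not occur.
Local branch down [OR]: Secondary wire rope failed=not, Hoist path fails=not → no input occurs → does not occur.
Remote branch down [AND]: Power feeder offline=occurs, Redundant remote link trips=occurs → all inputs occur → occurs.
Power feed unavailable [OR]: Lower limit switch stuck=not, North local panel is out=not → no input occurs → does not occur.
Backup hoist unavailable [AND]: Remote branch down=occurs, Gearbox degraded=occurs, Power feed unavailable=not → not all inputs occur → does not occur.
Dam spillway gate fails to open [OR]: Local branch down=not, Backup hoist unavailable=not → no input occurs → does not occur.

No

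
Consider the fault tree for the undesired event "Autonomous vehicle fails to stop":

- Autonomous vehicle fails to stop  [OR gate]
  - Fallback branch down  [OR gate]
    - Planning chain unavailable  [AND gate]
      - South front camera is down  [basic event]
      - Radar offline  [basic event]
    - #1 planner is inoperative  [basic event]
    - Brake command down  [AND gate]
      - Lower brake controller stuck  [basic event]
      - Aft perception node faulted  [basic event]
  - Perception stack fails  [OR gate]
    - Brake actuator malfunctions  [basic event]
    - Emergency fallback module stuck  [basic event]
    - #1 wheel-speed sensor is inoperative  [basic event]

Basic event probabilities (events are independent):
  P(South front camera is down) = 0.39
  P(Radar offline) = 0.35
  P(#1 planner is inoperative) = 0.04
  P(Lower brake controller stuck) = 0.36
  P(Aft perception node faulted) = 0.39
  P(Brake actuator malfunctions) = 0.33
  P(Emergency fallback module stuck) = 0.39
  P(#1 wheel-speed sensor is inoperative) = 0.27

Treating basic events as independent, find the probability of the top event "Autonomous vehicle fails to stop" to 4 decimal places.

0.7874

P(Planning chain unavailable) [AND] = 0.39 × 0.35 = 0.136500
P(Brake command down) [AND] = 0.36 × 0.39 = 0.140400
P(Fallback branch down) [OR] = 1 − (1−0.136500) × (1−0.04) × (1−0.140400) = 0.287426
P(Perception stack fails) [OR] = 1 − (1−0.33) × (1−0.39) × (1−0.27) = 0.701649
P(Autonomous vehicle fails to stop) [OR] = 1 − (1−0.287426) × (1−0.701649) = 0.787403
Rounded to 4 decimal places: P(Autonomous vehicle fails to stop) ≈ 0.7874.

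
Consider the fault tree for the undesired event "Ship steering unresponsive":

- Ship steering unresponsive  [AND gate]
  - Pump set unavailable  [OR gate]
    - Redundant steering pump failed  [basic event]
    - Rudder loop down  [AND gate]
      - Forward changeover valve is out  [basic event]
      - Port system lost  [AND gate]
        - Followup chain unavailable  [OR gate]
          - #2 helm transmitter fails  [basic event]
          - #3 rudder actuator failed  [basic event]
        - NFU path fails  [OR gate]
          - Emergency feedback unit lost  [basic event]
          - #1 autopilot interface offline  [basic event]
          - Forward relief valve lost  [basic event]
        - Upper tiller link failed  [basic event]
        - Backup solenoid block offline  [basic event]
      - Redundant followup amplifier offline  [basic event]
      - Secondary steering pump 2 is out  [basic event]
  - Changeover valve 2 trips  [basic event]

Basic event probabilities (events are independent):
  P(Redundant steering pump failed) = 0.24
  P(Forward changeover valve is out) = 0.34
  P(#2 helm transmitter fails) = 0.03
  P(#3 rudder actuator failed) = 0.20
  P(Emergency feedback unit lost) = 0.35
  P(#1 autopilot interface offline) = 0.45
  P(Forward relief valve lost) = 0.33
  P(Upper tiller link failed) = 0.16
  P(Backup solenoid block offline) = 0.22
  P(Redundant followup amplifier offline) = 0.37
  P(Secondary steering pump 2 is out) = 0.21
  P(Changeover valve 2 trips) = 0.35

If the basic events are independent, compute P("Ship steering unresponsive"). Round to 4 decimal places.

0.0840

P(Followup chain unavailable) [OR] = 1 − (1−0.03) × (1−0.20) = 0.224000
P(NFU path fails) [OR] = 1 − (1−0.35) × (1−0.45) × (1−0.33) = 0.760475
P(Port system lost) [AND] = 0.224000 × 0.760475 × 0.16 × 0.22 = 0.005996
P(Rudder loop down) [AND] = 0.34 × 0.005996 × 0.37 × 0.21 = 0.000158
P(Pump set unavailable) [OR] = 1 − (1−0.24) × (1−0.000158) = 0.240120
P(Ship steering unresponsive) [AND] = 0.240120 × 0.35 = 0.084042
Rounded to 4 decimal places: P(Ship steering unresponsive) ≈ 0.0840.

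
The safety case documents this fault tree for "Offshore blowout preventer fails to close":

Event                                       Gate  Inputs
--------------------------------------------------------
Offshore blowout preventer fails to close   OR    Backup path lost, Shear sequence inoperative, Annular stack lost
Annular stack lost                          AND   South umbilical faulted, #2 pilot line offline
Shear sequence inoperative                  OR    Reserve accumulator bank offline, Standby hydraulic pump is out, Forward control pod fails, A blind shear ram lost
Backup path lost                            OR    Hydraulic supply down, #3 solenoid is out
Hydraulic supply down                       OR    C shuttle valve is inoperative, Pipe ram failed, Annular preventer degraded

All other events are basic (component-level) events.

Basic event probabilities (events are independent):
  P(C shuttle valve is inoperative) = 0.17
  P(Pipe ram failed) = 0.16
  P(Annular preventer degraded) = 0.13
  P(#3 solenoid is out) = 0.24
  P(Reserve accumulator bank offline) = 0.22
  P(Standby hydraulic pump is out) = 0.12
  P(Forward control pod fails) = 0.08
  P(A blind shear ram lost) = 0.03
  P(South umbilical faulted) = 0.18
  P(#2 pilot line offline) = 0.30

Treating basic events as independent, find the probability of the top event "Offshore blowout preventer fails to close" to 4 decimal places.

0.7329

P(Hydraulic supply down) [OR] = 1 − (1−0.17) × (1−0.16) × (1−0.13) = 0.393436
P(Backup path lost) [OR] = 1 − (1−0.393436) × (1−0.24) = 0.539011
P(Shear sequence inoperative) [OR] = 1 − (1−0.22) × (1−0.12) × (1−0.08) × (1−0.03) = 0.387457
P(Annular stack lost) [AND] = 0.18 × 0.30 = 0.054000
P(Offshore blowout preventer fails to close) [OR] = 1 − (1−0.539011) × (1−0.387457) × (1−0.054000) = 0.732873
Rounded to 4 decimal places: P(Offshore blowout preventer fails to close) ≈ 0.7329.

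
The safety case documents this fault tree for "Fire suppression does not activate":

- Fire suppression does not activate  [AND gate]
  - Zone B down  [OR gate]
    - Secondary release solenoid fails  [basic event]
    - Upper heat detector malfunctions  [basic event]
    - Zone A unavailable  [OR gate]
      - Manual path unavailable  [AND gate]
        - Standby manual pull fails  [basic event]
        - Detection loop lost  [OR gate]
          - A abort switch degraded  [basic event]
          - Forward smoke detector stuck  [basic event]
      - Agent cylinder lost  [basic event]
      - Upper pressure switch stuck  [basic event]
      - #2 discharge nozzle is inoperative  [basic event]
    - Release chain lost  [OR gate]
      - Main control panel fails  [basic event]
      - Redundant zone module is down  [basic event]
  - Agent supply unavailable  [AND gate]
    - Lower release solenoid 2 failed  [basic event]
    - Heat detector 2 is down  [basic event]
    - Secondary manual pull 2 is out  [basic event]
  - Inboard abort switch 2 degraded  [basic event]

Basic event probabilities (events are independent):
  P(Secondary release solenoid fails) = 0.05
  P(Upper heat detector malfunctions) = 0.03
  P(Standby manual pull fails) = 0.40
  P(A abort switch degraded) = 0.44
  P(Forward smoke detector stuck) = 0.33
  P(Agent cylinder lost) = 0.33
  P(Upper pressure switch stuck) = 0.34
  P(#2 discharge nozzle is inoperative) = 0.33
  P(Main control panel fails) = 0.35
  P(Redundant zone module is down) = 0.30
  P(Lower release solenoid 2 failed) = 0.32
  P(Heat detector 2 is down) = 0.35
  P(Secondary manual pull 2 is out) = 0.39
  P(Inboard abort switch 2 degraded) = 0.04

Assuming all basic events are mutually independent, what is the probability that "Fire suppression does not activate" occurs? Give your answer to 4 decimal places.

P(Detection loop lost) [OR] = 1 − (1−0.44) × (1−0.33) = 0.624800
P(Manual path unavailable) [AND] = 0.40 × 0.624800 = 0.249920
P(Zone A unavailable) [OR] = 1 − (1−0.249920) × (1−0.33) × (1−0.34) × (1−0.33) = 0.777771
P(Release chain lost) [OR] = 1 − (1−0.35) × (1−0.30) = 0.545000
P(Zone B down) [OR] = 1 − (1−0.05) × (1−0.03) × (1−0.777771) × (1−0.545000) = 0.906823
P(Agent supply unavailable) [AND] = 0.32 × 0.35 × 0.39 = 0.043680
P(Fire suppression does not activate) [AND] = 0.906823 × 0.043680 × 0.04 = 0.001584
Rounded to 4 decimal places: P(Fire suppression does not activate) ≈ 0.0016.

0.0016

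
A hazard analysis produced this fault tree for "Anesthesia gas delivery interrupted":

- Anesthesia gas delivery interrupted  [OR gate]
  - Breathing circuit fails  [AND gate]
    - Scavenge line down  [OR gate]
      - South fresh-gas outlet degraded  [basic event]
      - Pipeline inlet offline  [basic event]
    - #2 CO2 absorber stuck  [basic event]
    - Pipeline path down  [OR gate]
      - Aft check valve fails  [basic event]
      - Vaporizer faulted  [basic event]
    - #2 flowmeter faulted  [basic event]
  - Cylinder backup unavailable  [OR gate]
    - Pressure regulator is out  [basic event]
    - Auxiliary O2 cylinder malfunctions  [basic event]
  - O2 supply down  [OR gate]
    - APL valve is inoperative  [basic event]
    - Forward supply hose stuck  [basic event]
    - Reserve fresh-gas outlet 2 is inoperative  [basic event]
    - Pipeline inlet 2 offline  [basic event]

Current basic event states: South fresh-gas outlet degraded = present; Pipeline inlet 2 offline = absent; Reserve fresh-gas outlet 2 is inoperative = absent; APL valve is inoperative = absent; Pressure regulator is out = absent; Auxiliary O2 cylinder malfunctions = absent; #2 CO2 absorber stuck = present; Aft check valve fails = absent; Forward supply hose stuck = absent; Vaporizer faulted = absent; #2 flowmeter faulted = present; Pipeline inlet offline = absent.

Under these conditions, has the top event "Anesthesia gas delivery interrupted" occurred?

Scavenge line down [OR]: South fresh-gas outlet degraded=occurs, Pipeline inlet offline=not → at least one input occurs → occurs.
Pipeline path down [OR]: Aft check valve fails=not, Vaporizer faulted=not → no input occurs → does not occur.
Breathing circuit fails [AND]: Scavenge line down=occurs, #2 CO2 absorber stuck=occurs, Pipeline path down=not, #2 flowmeter faulted=occurs → not all inputs occur → does not occur.
Cylinder backup unavailable [OR]: Pressure regulator is out=not, Auxiliary O2 cylinder malfunctions=not → no input occurs → does not occur.
O2 supply down [OR]: APL valve is inoperative=not, Forward supply hose stuck=not, Reserve fresh-gas outlet 2 is inoperative=not, Pipeline inlet 2 offline=not → no input occurs → does not occur.
Anesthesia gas delivery interrupted [OR]: Breathing circuit fails=not, Cylinder backup unavailable=not, O2 supply down=not → no input occurs → does not occur.

No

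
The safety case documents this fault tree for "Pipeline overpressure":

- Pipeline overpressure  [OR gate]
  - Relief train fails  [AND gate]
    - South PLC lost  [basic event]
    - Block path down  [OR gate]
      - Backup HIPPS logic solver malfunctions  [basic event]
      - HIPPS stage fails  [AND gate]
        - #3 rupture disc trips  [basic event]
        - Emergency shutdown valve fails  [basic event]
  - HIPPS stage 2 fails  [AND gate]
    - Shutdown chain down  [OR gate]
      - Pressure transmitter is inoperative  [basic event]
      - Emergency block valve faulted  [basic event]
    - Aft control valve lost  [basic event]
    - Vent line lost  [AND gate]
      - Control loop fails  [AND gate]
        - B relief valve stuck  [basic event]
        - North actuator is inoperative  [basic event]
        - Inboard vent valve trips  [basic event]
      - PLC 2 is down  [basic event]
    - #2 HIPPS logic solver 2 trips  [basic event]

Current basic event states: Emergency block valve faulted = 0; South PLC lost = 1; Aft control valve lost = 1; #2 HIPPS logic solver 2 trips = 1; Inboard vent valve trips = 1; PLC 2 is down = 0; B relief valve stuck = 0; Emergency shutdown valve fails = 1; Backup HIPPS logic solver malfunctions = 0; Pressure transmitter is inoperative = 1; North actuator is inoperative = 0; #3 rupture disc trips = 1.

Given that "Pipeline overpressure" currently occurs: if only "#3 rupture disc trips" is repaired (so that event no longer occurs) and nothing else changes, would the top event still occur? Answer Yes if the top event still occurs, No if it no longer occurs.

Counterfactual: set "#3 rupture disc trips" to not occurred.
HIPPS stage fails [AND]: #3 rupture disc trips=not, Emergency shutdown valve fails=occurs → not all inputs occur → does not occur.
Block path down [OR]: Backup HIPPS logic solver malfunctions=not, HIPPS stage fails=not → no input occurs → does not occur.
Relief train fails [AND]: South PLC lost=occurs, Block path down=not → not all inputs occur → does not occur.
Shutdown chain down [OR]: Pressure transmitter is inoperative=occurs, Emergency block valve faulted=not → at least one input occurs → occurs.
Control loop fails [AND]: B relief valve stuck=not, North actuator is inoperative=not, Inboard vent valve trips=occurs → not all inputs occur → does not occur.
Vent line lost [AND]: Control loop fails=not, PLC 2 is down=not → not all inputs occur → does not occur.
HIPPS stage 2 fails [AND]: Shutdown chain down=occurs, Aft control valve lost=occurs, Vent line lost=not, #2 HIPPS logic solver 2 trips=occurs → not all inputs occur → does not occur.
Pipeline overpressure [OR]: Relief train fails=not, HIPPS stage 2 fails=not → no input occurs → does not occur.

No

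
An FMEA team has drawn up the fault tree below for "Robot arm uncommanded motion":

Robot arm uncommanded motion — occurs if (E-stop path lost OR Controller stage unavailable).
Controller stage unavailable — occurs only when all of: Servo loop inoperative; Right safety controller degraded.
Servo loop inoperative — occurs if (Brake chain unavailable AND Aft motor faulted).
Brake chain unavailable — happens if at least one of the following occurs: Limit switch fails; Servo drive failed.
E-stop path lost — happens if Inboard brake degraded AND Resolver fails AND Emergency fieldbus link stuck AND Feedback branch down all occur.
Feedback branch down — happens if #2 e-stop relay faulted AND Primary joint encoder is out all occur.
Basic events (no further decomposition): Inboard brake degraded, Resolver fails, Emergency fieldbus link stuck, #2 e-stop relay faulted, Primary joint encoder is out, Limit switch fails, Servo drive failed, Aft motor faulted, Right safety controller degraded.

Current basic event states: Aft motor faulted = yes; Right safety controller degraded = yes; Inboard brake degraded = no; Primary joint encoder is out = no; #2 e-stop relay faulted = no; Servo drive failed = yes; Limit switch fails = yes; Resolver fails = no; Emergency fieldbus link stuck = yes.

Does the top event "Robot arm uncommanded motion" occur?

Yes

Feedback branch down [AND]: #2 e-stop relay faulted=not, Primary joint encoder is out=not → not all inputs occur → does not occur.
E-stop path lost [AND]: Inboard brake degraded=not, Resolver fails=not, Emergency fieldbus link stuck=occurs, Feedback branch down=not → not all inputs occur → does not occur.
Brake chain unavailable [OR]: Limit switch fails=occurs, Servo drive failed=occurs → at least one input occurs → occurs.
Servo loop inoperative [AND]: Brake chain unavailable=occurs, Aft motor faulted=occurs → all inputs occur → occurs.
Controller stage unavailable [AND]: Servo loop inoperative=occurs, Right safety controller degraded=occurs → all inputs occur → occurs.
Robot arm uncommanded motion [OR]: E-stop path lost=not, Controller stage unavailable=occurs → at least one input occurs → occurs.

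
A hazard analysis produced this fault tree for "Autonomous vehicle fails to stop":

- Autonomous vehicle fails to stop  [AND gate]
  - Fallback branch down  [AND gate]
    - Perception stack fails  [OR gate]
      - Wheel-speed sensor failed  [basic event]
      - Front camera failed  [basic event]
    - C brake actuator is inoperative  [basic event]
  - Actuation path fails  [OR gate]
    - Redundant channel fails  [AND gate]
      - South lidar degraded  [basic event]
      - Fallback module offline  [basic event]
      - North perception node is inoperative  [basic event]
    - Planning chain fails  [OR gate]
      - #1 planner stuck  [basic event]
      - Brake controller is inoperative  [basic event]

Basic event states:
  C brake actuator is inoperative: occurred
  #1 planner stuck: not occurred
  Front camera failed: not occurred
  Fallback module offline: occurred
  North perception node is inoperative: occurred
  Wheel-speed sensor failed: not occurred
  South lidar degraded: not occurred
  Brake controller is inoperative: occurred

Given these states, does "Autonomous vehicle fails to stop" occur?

Perception stack fails [OR]: Wheel-speed sensor failed=not, Front camera failed=not → no input occurs → does not occur.
Fallback branch down [AND]: Perception stack fails=not, C brake actuator is inoperative=occurs → not all inputs occur → does not occur.
Redundant channel fails [AND]: South lidar degraded=not, Fallback module offline=occurs, North perception node is inoperative=occurs → not all inputs occur → does not occur.
Planning chain fails [OR]: #1 planner stuck=not, Brake controller is inoperative=occurs → at least one input occurs → occurs.
Actuation path fails [OR]: Redundant channel fails=not, Planning chain fails=occurs → at least one input occurs → occurs.
Autonomous vehicle fails to stop [AND]: Fallback branch down=not, Actuation path fails=occurs → not all inputs occur → does not occur.

No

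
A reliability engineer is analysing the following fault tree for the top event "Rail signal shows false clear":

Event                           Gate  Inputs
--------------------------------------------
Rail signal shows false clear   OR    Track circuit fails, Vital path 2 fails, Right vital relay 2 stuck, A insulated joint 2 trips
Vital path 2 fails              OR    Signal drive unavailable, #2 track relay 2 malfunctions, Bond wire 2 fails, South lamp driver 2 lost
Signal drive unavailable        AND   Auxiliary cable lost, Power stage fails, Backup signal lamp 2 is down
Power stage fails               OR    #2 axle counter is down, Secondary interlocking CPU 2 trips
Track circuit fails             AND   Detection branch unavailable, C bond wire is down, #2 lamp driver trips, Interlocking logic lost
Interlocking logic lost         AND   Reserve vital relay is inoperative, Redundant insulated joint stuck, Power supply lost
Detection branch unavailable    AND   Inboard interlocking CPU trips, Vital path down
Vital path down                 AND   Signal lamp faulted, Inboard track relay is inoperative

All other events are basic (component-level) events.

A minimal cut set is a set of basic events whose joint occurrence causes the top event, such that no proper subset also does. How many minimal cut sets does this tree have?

Vital path down [AND]: one cut set from each child combined → 1 × 1 = 1 cut set(s).
Detection branch unavailable [AND]: one cut set from each child combined → 1 × 1 = 1 cut set(s).
Interlocking logic lost [AND]: one cut set from each child combined → 1 × 1 × 1 = 1 cut set(s).
Track circuit fails [AND]: one cut set from each child combined → 1 × 1 × 1 × 1 = 1 cut set(s).
Power stage fails [OR]: union of children's cut sets → 2 cut set(s).
Signal drive unavailable [AND]: one cut set from each child combined → 1 × 2 × 1 = 2 cut set(s).
Vital path 2 fails [OR]: union of children's cut sets → 5 cut set(s).
Rail signal shows false clear [OR]: union of children's cut sets → 8 cut set(s).
Minimal cut sets: {#2 lamp driver trips, C bond wire is down, Inboard interlocking CPU trips, Inboard track relay is inoperative, Power supply lost, Redundant insulated joint stuck, Reserve vital relay is inoperative, Signal lamp faulted}; {#2 axle counter is down, Auxiliary cable lost, Backup signal lamp 2 is down}; {Auxiliary cable lost, Backup signal lamp 2 is down, Secondary interlocking CPU 2 trips}; {#2 track relay 2 malfunctions}; {Bond wire 2 fails}; {South lamp driver 2 lost}; {Right vital relay 2 stuck}; {A insulated joint 2 trips}.

8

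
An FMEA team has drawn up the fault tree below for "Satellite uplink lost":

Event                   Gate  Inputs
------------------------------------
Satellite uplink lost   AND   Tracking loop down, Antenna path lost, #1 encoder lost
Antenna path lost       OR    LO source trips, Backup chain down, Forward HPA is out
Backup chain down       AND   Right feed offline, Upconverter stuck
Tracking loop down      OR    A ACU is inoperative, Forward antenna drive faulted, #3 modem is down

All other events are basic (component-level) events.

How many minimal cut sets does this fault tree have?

9

Tracking loop down [OR]: union of children's cut sets → 3 cut set(s).
Backup chain down [AND]: one cut set from each child combined → 1 × 1 = 1 cut set(s).
Antenna path lost [OR]: union of children's cut sets → 3 cut set(s).
Satellite uplink lost [AND]: one cut set from each child combined → 3 × 3 × 1 = 9 cut set(s).
Minimal cut sets: {#1 encoder lost, A ACU is inoperative, LO source trips}; {#1 encoder lost, A ACU is inoperative, Right feed offline, Upconverter stuck}; {#1 encoder lost, A ACU is inoperative, Forward HPA is out}; {#1 encoder lost, Forward antenna drive faulted, LO source trips}; {#1 encoder lost, Forward antenna drive faulted, Right feed offline, Upconverter stuck}; {#1 encoder lost, Forward HPA is out, Forward antenna drive faulted}; {#1 encoder lost, #3 modem is down, LO source trips}; {#1 encoder lost, #3 modem is down, Right feed offline, Upconverter stuck}; {#1 encoder lost, #3 modem is down, Forward HPA is out}.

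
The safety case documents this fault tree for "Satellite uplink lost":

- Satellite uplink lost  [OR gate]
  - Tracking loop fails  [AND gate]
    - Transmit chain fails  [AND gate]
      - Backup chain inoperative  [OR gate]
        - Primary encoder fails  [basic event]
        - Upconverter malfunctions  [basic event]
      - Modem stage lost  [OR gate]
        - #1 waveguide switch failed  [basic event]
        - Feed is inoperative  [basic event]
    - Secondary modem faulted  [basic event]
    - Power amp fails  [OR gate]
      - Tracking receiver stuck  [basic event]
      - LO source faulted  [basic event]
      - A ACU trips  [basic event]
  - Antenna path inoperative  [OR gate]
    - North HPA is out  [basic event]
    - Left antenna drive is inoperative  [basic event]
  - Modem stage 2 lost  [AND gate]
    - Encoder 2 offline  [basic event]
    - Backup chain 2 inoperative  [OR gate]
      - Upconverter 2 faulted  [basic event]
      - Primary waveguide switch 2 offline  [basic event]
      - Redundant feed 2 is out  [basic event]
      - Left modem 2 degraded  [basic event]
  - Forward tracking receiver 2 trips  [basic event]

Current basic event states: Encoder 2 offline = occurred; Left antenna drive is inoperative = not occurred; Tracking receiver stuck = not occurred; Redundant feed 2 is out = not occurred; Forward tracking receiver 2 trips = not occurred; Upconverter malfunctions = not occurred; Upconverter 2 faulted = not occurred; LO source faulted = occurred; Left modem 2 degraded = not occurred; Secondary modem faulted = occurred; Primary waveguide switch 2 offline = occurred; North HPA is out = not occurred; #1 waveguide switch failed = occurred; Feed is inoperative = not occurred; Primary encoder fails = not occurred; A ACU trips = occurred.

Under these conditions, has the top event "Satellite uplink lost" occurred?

Backup chain inoperative [OR]: Primary encoder fails=not, Upconverter malfunctions=not → no input occurs → does not occur.
Modem stage lost [OR]: #1 waveguide switch failed=occurs, Feed is inoperative=not → at least one input occurs → occurs.
Transmit chain fails [AND]: Backup chain inoperative=not, Modem stage lost=occurs → not all inputs occur → does not occur.
Power amp fails [OR]: Tracking receiver stuck=not, LO source faulted=occurs, A ACU trips=occurs → at least one input occurs → occurs.
Tracking loop fails [AND]: Transmit chain fails=not, Secondary modem faulted=occurs, Power amp fails=occurs → not all inputs occur → does not occur.
Antenna path inoperative [OR]: North HPA is out=not, Left antenna drive is inoperative=not → no input occurs → does not occur.
Backup chain 2 inoperative [OR]: Upconverter 2 faulted=not, Primary waveguide switch 2 offline=occurs, Redundant feed 2 is out=not, Left modem 2 degraded=not → at least one input occurs → occurs.
Modem stage 2 lost [AND]: Encoder 2 offline=occurs, Backup chain 2 inoperative=occurs → all inputs occur → occurs.
Satellite uplink lost [OR]: Tracking loop fails=not, Antenna path inoperative=not, Modem stage 2 lost=occurs, Forward tracking receiver 2 trips=not → at least one input occurs → occurs.

Yes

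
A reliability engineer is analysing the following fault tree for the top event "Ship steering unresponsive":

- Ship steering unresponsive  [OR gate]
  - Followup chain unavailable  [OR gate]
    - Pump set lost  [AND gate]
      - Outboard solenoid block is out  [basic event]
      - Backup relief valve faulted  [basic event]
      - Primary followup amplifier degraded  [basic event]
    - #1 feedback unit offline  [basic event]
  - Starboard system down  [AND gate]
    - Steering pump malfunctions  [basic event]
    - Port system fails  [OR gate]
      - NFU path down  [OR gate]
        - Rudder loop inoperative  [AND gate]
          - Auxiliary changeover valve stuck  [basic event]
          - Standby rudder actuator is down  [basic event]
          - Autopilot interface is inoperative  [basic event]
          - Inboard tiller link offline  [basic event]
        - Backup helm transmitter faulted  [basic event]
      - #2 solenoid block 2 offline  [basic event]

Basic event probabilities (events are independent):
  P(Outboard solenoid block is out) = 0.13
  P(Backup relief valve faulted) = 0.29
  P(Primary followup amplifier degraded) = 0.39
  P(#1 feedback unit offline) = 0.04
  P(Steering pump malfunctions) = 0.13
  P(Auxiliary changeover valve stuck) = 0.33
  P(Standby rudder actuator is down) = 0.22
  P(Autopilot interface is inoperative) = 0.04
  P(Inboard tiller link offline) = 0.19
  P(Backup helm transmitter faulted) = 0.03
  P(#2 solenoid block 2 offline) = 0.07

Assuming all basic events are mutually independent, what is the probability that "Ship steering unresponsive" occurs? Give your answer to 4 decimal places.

0.0662

P(Pump set lost) [AND] = 0.13 × 0.29 × 0.39 = 0.014703
P(Followup chain unavailable) [OR] = 1 − (1−0.014703) × (1−0.04) = 0.054115
P(Rudder loop inoperative) [AND] = 0.33 × 0.22 × 0.04 × 0.19 = 0.000552
P(NFU path down) [OR] = 1 − (1−0.000552) × (1−0.03) = 0.030535
P(Port system fails) [OR] = 1 − (1−0.030535) × (1−0.07) = 0.098398
P(Starboard system down) [AND] = 0.13 × 0.098398 = 0.012792
P(Ship steering unresponsive) [OR] = 1 − (1−0.054115) × (1−0.012792) = 0.066215
Rounded to 4 decimal places: P(Ship steering unresponsive) ≈ 0.0662.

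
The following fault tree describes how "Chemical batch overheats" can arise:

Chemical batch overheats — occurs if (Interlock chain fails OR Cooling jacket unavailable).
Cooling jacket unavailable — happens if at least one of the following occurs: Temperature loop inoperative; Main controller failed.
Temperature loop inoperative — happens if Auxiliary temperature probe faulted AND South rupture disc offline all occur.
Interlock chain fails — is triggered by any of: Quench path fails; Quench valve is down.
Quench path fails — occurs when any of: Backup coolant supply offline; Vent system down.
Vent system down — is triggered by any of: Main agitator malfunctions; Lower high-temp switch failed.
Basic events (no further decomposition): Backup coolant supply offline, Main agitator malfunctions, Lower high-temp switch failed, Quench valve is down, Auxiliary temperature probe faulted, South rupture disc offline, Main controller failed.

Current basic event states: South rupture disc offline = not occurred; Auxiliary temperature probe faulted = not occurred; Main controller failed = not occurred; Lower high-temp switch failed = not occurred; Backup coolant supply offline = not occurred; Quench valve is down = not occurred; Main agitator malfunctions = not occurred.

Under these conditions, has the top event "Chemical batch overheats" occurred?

Vent system down [OR]: Main agitator malfunctions=not, Lower high-temp switch failed=not → no input occurs → does not occur.
Quench path fails [OR]: Backup coolant supply offline=not, Vent system down=not → no input occurs → does not occur.
Interlock chain fails [OR]: Quench path fails=not, Quench valve is down=not → no input occurs → does not occur.
Temperature loop inoperative [AND]: Auxiliary temperature probe faulted=not, South rupture disc offline=not → not all inputs occur → does not occur.
Cooling jacket unavailable [OR]: Temperature loop inoperative=not, Main controller failed=not → no input occurs → does not occur.
Chemical batch overheats [OR]: Interlock chain fails=not, Cooling jacket unavailable=not → no input occurs → does not occur.

No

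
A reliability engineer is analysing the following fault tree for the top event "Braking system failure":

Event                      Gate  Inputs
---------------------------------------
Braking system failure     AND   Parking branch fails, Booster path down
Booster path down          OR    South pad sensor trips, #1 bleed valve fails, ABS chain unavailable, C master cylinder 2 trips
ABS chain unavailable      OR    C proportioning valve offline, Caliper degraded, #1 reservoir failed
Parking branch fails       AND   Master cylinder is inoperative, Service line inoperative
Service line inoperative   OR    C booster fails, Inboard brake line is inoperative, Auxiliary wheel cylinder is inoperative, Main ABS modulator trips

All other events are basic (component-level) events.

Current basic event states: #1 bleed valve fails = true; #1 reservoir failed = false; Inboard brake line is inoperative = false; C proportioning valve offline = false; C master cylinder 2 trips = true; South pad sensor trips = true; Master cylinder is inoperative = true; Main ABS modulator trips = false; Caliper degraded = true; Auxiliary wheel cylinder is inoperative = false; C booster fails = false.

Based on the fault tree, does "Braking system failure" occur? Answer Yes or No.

No

Service line inoperative [OR]: C booster fails=not, Inboard brake line is inoperative=not, Auxiliary wheel cylinder is inoperative=not, Main ABS modulator trips=not → no input occurs → does not occur.
Parking branch fails [AND]: Master cylinder is inoperative=occurs, Service line inoperative=not → not all inputs occur → does not occur.
ABS chain unavailable [OR]: C proportioning valve offline=not, Caliper degraded=occurs, #1 reservoir failed=not → at least one input occurs → occurs.
Booster path down [OR]: South pad sensor trips=occurs, #1 bleed valve fails=occurs, ABS chain unavailable=occurs, C master cylinder 2 trips=occurs → at least one input occurs → occurs.
Braking system failure [AND]: Parking branch fails=not, Booster path down=occurs → not all inputs occur → does not occur.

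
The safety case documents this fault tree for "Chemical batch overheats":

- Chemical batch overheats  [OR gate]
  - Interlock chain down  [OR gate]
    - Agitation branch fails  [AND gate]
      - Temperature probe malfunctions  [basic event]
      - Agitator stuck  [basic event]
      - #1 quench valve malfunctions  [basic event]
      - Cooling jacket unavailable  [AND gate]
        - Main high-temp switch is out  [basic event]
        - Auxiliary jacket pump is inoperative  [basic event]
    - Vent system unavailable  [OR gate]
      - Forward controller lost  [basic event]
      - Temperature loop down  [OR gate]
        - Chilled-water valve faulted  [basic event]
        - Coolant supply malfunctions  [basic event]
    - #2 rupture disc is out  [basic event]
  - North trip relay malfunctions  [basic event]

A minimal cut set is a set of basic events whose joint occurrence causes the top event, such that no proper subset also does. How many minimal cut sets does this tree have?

6

Cooling jacket unavailable [AND]: one cut set from each child combined → 1 × 1 = 1 cut set(s).
Agitation branch fails [AND]: one cut set from each child combined → 1 × 1 × 1 × 1 = 1 cut set(s).
Temperature loop down [OR]: union of children's cut sets → 2 cut set(s).
Vent system unavailable [OR]: union of children's cut sets → 3 cut set(s).
Interlock chain down [OR]: union of children's cut sets → 5 cut set(s).
Chemical batch overheats [OR]: union of children's cut sets → 6 cut set(s).
Minimal cut sets: {#1 quench valve malfunctions, Agitator stuck, Auxiliary jacket pump is inoperative, Main high-temp switch is out, Temperature probe malfunctions}; {Forward controller lost}; {Chilled-water valve faulted}; {Coolant supply malfunctions}; {#2 rupture disc is out}; {North trip relay malfunctions}.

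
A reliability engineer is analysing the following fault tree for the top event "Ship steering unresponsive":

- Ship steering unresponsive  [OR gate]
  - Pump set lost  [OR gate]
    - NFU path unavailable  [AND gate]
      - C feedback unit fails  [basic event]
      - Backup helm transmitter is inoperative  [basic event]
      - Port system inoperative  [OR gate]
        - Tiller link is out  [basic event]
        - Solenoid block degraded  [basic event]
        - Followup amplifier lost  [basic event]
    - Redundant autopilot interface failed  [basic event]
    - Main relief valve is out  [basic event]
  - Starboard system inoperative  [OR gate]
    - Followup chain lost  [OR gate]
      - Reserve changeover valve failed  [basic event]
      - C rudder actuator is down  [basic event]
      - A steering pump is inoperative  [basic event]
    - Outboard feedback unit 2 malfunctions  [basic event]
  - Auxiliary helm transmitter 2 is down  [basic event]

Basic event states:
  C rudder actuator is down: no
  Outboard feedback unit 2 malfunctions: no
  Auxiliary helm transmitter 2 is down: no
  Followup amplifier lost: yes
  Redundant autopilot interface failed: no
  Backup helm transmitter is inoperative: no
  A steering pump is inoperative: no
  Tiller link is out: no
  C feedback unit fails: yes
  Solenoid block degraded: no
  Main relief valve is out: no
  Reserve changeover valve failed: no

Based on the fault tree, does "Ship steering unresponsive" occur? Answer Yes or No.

Port system inoperative [OR]: Tiller link is out=not, Solenoid block degraded=not, Followup amplifier lost=occurs → at least one input occurs → occurs.
NFU path unavailable [AND]: C feedback unit fails=occurs, Backup helm transmitter is inoperative=not, Port system inoperative=occurs → not all inputs occur → does not occur.
Pump set lost [OR]: NFU path unavailable=not, Redundant autopilot interface failed=not, Main relief valve is out=not → no input occurs → does not occur.
Followup chain lost [OR]: Reserve changeover valve failed=not, C rudder actuator is down=not, A steering pump is inoperative=not → no input occurs → does not occur.
Starboard system inoperative [OR]: Followup chain lost=not, Outboard feedback unit 2 malfunctions=not → no input occurs → does not occur.
Ship steering unresponsive [OR]: Pump set lost=not, Starboard system inoperative=not, Auxiliary helm transmitter 2 is down=not → no input occurs → does not occur.

No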